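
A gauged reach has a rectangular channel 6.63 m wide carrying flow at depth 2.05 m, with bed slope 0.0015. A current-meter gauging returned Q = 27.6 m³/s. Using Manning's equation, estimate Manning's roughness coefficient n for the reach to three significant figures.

A = b·y = 6.63 × 2.05 = 13.59 m²
P = b + 2y = 6.63 + 2×2.05 = 10.73 m
R = A/P = 13.59/10.73 = 1.267 m
n = (1/Q)·A·R^(2/3)·S^(1/2) = (1/27.6) × 13.59 × 1.171 × 0.03873 = 0.02233

0.0223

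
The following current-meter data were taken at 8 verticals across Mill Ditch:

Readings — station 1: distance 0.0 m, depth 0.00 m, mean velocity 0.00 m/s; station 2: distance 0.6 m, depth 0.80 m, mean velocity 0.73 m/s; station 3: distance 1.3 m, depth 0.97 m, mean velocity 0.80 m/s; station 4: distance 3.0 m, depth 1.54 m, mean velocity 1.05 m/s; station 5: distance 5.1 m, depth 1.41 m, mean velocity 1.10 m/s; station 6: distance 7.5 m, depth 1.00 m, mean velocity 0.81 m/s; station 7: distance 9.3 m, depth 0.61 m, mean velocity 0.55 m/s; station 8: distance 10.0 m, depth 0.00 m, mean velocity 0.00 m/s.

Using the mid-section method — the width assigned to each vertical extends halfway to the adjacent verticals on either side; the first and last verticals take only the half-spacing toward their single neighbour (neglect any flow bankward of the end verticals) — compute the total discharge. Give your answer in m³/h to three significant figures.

36000 m³/h

w_2 = (1.3 − 0.0)/2 = 0.65 m; q_2 = 0.73 × 0.80 × 0.65 = 0.3796 m³/s
w_3 = (3.0 − 0.6)/2 = 1.2 m; q_3 = 0.80 × 0.97 × 1.2 = 0.9312 m³/s
w_4 = (5.1 − 1.3)/2 = 1.9 m; q_4 = 1.05 × 1.54 × 1.9 = 3.072 m³/s
w_5 = (7.5 − 3.0)/2 = 2.25 m; q_5 = 1.10 × 1.41 × 2.25 = 3.490 m³/s
w_6 = (9.3 − 5.1)/2 = 2.1 m; q_6 = 0.81 × 1.00 × 2.1 = 1.701 m³/s
w_7 = (10.0 − 7.5)/2 = 1.25 m; q_7 = 0.55 × 0.61 × 1.25 = 0.4194 m³/s
Stations 1, 8 contribute zero (depth or velocity is 0).
Q = Σ qᵢ = 9.993 m³/s
= 9.993 × 3600 = 35980 m³/h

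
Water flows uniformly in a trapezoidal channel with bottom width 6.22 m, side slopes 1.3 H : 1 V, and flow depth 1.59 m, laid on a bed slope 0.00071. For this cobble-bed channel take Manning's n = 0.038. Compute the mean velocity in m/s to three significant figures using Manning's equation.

0.771 m/s

A = (b + z·y)·y = (6.22 + 1.3×1.59)×1.59 = 13.18 m²
P = b + 2y√(1+z²) = 6.22 + 2×1.59×√(1+1.3²) = 11.44 m
R = A/P = 13.18/11.44 = 1.152 m
Q = (1/n)·A·R^(2/3)·S^(1/2) = (1/0.038) × 13.18 × 1.152^(2/3) × 0.00071^(1/2) = 10.15 m³/s
V = Q/A = 10.15/13.18 = 0.7707 m/s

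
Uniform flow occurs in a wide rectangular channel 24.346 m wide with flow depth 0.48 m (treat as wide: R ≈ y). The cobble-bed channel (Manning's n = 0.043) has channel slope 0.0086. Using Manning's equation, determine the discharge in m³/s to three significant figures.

15.5 m³/s

A = b·y = 24.346 × 0.48 = 11.69 m²
Wide channel: R ≈ y = 0.48 m
Q = (1/n)·A·R^(2/3)·S^(1/2) = (1/0.043) × 11.69 × 0.4800^(2/3) × 0.0086^(1/2) = 15.45 m³/s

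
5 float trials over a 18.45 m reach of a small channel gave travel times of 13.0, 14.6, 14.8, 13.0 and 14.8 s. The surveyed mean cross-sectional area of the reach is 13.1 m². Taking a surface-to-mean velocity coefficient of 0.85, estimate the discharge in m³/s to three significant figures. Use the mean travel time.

14.6 m³/s

t̄ = (13.0 + 14.6 + 14.8 + 13.0 + 14.8) / 5 = 14.04 s
v_surface = L / t̄ = 18.45 / 14.04 = 1.314 m/s
v_mean = 0.85 × 1.314 = 1.117 m/s
Q = A × v_mean = 13.1 × 1.117 = 14.63 m³/s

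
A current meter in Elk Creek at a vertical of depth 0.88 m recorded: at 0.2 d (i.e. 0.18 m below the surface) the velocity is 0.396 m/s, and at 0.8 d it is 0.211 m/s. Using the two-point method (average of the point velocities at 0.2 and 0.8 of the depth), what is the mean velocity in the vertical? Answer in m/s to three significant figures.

v̄ = (0.396 + 0.211) / 2 = 0.3035 m/s

0.304 m/s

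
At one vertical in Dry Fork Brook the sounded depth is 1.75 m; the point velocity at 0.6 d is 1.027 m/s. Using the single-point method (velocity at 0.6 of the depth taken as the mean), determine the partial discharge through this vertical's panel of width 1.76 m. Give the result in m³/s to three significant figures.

3.16 m³/s

v̄ = v₀.₆ = 1.027 m/s
q = v̄ × d × w = 1.027 × 1.75 × 1.76 = 3.163 m³/s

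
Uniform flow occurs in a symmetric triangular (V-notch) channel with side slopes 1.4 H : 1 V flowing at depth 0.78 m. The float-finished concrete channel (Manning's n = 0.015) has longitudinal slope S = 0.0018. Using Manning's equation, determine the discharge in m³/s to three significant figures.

1.12 m³/s

A = z·y² = 1.4×0.78² = 0.8518 m²
P = 2y√(1+z²) = 2×0.78×√(1+1.4²) = 2.684 m
R = A/P = 0.8518/2.684 = 0.3174 m
Q = (1/n)·A·R^(2/3)·S^(1/2) = (1/0.015) × 0.8518 × 0.3174^(2/3) × 0.0018^(1/2) = 1.121 m³/s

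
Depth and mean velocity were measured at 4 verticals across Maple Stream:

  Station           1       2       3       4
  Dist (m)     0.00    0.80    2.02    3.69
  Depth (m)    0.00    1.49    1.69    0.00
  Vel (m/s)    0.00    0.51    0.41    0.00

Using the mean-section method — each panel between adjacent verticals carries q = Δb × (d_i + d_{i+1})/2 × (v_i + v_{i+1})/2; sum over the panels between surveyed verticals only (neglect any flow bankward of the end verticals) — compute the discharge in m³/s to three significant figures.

Panel 1-2: Δb = 0.8 m, d̄ = (0.00+1.49)/2 = 0.745, v̄ = (0.00+0.51)/2 = 0.255 → q = 0.8×0.745×0.255 = 0.1520 m³/s
Panel 2-3: Δb = 1.22 m, d̄ = (1.49+1.69)/2 = 1.59, v̄ = (0.51+0.41)/2 = 0.46 → q = 1.22×1.59×0.46 = 0.8923 m³/s
Panel 3-4: Δb = 1.67 m, d̄ = (1.69+0.00)/2 = 0.845, v̄ = (0.41+0.00)/2 = 0.205 → q = 1.67×0.845×0.205 = 0.2893 m³/s
Q = Σ q = 1.334 m³/s

1.33 m³/s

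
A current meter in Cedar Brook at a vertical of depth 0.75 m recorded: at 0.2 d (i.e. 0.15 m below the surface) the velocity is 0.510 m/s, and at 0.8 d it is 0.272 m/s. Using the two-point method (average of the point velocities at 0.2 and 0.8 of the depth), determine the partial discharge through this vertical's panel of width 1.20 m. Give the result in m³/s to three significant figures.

v̄ = (0.510 + 0.272) / 2 = 0.3910 m/s
q = v̄ × d × w = 0.3910 × 0.75 × 1.20 = 0.3519 m³/s

0.352 m³/s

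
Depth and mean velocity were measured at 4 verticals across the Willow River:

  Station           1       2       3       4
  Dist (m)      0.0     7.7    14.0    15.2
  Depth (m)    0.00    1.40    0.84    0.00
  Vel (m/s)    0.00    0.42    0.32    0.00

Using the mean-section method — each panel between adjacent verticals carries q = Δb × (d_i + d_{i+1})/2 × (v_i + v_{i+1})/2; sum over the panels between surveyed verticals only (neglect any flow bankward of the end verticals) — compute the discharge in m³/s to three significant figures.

Panel 1-2: Δb = 7.7 m, d̄ = (0.00+1.40)/2 = 0.7, v̄ = (0.00+0.42)/2 = 0.21 → q = 7.7×0.7×0.21 = 1.132 m³/s
Panel 2-3: Δb = 6.3 m, d̄ = (1.40+0.84)/2 = 1.12, v̄ = (0.42+0.32)/2 = 0.37 → q = 6.3×1.12×0.37 = 2.611 m³/s
Panel 3-4: Δb = 1.2 m, d̄ = (0.84+0.00)/2 = 0.42, v̄ = (0.32+0.00)/2 = 0.16 → q = 1.2×0.42×0.16 = 0.08064 m³/s
Q = Σ q = 3.823 m³/s

3.82 m³/s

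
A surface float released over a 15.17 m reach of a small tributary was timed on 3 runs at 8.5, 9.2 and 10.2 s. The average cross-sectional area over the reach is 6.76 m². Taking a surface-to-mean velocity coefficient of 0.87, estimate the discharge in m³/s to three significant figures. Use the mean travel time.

t̄ = (8.5 + 9.2 + 10.2) / 3 = 9.3 s
v_surface = L / t̄ = 15.17 / 9.3 = 1.631 m/s
v_mean = 0.87 × 1.631 = 1.419 m/s
Q = A × v_mean = 6.76 × 1.419 = 9.593 m³/s

9.59 m³/s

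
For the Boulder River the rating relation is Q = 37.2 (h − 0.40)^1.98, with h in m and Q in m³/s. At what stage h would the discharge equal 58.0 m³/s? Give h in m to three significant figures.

h − h₀ = (Q/C)^(1/b) = (58.0/37.2)^(1/1.98) = 1.251 m
h = 0.40 + 1.251 = 1.651 m

1.65 m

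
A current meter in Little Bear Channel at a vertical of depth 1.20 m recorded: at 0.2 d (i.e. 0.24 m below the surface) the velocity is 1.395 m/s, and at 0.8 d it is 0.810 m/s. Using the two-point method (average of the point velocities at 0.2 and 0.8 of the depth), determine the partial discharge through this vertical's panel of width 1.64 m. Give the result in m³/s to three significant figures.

2.17 m³/s

v̄ = (1.395 + 0.810) / 2 = 1.103 m/s
q = v̄ × d × w = 1.103 × 1.20 × 1.64 = 2.170 m³/s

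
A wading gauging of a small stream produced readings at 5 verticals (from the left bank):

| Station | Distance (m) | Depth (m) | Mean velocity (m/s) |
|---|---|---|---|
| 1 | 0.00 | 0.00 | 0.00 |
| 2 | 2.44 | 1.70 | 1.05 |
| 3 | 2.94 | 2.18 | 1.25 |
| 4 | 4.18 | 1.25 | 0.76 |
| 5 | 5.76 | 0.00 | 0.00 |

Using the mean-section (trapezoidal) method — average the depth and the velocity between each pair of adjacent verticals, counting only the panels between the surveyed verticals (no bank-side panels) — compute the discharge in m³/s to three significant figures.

4.72 m³/s

Panel 1-2: Δb = 2.44 m, d̄ = (0.00+1.70)/2 = 0.85, v̄ = (0.00+1.05)/2 = 0.525 → q = 2.44×0.85×0.525 = 1.089 m³/s
Panel 2-3: Δb = 0.5 m, d̄ = (1.70+2.18)/2 = 1.94, v̄ = (1.05+1.25)/2 = 1.15 → q = 0.5×1.94×1.15 = 1.116 m³/s
Panel 3-4: Δb = 1.24 m, d̄ = (2.18+1.25)/2 = 1.715, v̄ = (1.25+0.76)/2 = 1.005 → q = 1.24×1.715×1.005 = 2.137 m³/s
Panel 4-5: Δb = 1.58 m, d̄ = (1.25+0.00)/2 = 0.625, v̄ = (0.76+0.00)/2 = 0.38 → q = 1.58×0.625×0.38 = 0.3753 m³/s
Q = Σ q = 4.717 m³/s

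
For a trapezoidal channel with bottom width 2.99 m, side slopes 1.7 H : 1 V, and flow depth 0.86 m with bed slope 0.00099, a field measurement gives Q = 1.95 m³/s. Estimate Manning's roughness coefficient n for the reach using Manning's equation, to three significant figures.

A = (b + z·y)·y = (2.99 + 1.7×0.86)×0.86 = 3.829 m²
P = b + 2y√(1+z²) = 2.99 + 2×0.86×√(1+1.7²) = 6.382 m
R = A/P = 3.829/6.382 = 0.5999 m
n = (1/Q)·A·R^(2/3)·S^(1/2) = (1/1.95) × 3.829 × 0.7113 × 0.03146 = 0.04394

0.0439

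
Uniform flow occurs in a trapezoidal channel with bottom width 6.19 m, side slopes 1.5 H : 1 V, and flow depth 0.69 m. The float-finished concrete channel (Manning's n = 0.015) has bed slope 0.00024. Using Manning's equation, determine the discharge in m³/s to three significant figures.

3.56 m³/s

A = (b + z·y)·y = (6.19 + 1.5×0.69)×0.69 = 4.985 m²
P = b + 2y√(1+z²) = 6.19 + 2×0.69×√(1+1.5²) = 8.678 m
R = A/P = 4.985/8.678 = 0.5745 m
Q = (1/n)·A·R^(2/3)·S^(1/2) = (1/0.015) × 4.985 × 0.5745^(2/3) × 0.00024^(1/2) = 3.558 m³/s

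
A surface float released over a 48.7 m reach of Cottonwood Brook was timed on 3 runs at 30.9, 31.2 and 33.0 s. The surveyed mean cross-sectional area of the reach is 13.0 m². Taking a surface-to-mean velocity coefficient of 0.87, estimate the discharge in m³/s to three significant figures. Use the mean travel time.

17.4 m³/s

t̄ = (30.9 + 31.2 + 33.0) / 3 = 31.7 s
v_surface = L / t̄ = 48.7 / 31.7 = 1.536 m/s
v_mean = 0.87 × 1.536 = 1.337 m/s
Q = A × v_mean = 13.0 × 1.337 = 17.38 m³/s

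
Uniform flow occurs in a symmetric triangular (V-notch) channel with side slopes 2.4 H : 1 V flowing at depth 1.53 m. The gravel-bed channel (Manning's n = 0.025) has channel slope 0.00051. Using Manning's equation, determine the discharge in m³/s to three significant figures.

A = z·y² = 2.4×1.53² = 5.618 m²
P = 2y√(1+z²) = 2×1.53×√(1+2.4²) = 7.956 m
R = A/P = 5.618/7.956 = 0.7062 m
Q = (1/n)·A·R^(2/3)·S^(1/2) = (1/0.025) × 5.618 × 0.7062^(2/3) × 0.00051^(1/2) = 4.024 m³/s

4.02 m³/s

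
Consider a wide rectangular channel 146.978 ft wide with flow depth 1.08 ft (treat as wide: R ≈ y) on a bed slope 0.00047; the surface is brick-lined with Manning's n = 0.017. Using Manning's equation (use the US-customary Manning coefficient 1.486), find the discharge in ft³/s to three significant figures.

317 ft³/s

A = b·y = 146.978 × 1.08 = 158.7 ft²
Wide channel: R ≈ y = 1.08 ft
Q = (1.486/n)·A·R^(2/3)·S^(1/2) = (1.486/0.017) × 158.7 × 1.080^(2/3) × 0.00047^(1/2) = 316.6 ft³/s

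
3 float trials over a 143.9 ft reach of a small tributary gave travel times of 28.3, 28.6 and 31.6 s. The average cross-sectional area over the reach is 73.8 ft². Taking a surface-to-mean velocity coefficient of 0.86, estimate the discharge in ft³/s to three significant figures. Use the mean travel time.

310 ft³/s

t̄ = (28.3 + 28.6 + 31.6) / 3 = 29.5 s
v_surface = L / t̄ = 143.9 / 29.5 = 4.878 ft/s
v_mean = 0.86 × 4.878 = 4.195 ft/s
Q = A × v_mean = 73.8 × 4.195 = 309.6 ft³/s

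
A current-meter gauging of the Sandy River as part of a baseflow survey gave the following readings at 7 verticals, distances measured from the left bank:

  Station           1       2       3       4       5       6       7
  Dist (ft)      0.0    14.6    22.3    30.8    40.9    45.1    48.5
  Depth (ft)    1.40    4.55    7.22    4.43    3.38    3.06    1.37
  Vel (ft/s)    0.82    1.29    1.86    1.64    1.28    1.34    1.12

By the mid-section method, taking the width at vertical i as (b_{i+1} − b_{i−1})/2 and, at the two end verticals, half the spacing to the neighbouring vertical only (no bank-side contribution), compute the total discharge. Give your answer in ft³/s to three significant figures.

w_1 = (14.6 − 0.0)/2 = 7.3 ft; q_1 = 0.82 × 1.40 × 7.3 = 8.380 ft³/s
w_2 = (22.3 − 0.0)/2 = 11.15 ft; q_2 = 1.29 × 4.55 × 11.15 = 65.44 ft³/s
w_3 = (30.8 − 14.6)/2 = 8.1 ft; q_3 = 1.86 × 7.22 × 8.1 = 108.8 ft³/s
w_4 = (40.9 − 22.3)/2 = 9.3 ft; q_4 = 1.64 × 4.43 × 9.3 = 67.57 ft³/s
w_5 = (45.1 − 30.8)/2 = 7.15 ft; q_5 = 1.28 × 3.38 × 7.15 = 30.93 ft³/s
w_6 = (48.5 − 40.9)/2 = 3.8 ft; q_6 = 1.34 × 3.06 × 3.8 = 15.58 ft³/s
w_7 = (48.5 − 45.1)/2 = 1.7 ft; q_7 = 1.12 × 1.37 × 1.7 = 2.608 ft³/s
Q = Σ qᵢ = 299.3 ft³/s

299 ft³/s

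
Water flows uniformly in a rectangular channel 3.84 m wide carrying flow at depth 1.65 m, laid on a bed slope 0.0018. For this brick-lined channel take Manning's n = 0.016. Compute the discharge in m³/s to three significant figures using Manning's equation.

A = b·y = 3.84 × 1.65 = 6.336 m²
P = b + 2y = 3.84 + 2×1.65 = 7.140 m
R = A/P = 6.336/7.140 = 0.8874 m
Q = (1/n)·A·R^(2/3)·S^(1/2) = (1/0.016) × 6.336 × 0.8874^(2/3) × 0.0018^(1/2) = 15.51 m³/s

15.5 m³/s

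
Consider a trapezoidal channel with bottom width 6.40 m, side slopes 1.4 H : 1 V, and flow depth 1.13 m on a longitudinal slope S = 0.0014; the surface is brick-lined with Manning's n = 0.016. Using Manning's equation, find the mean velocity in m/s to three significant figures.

2.14 m/s

A = (b + z·y)·y = (6.40 + 1.4×1.13)×1.13 = 9.020 m²
P = b + 2y√(1+z²) = 6.40 + 2×1.13×√(1+1.4²) = 10.29 m
R = A/P = 9.020/10.29 = 0.8767 m
Q = (1/n)·A·R^(2/3)·S^(1/2) = (1/0.016) × 9.020 × 0.8767^(2/3) × 0.0014^(1/2) = 19.32 m³/s
V = Q/A = 19.32/9.020 = 2.142 m/s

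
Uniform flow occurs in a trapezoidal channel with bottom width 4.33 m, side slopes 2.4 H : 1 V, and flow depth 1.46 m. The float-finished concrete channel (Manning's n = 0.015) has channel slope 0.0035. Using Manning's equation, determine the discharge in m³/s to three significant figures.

A = (b + z·y)·y = (4.33 + 2.4×1.46)×1.46 = 11.44 m²
P = b + 2y√(1+z²) = 4.33 + 2×1.46×√(1+2.4²) = 11.92 m
R = A/P = 11.44/11.92 = 0.9594 m
Q = (1/n)·A·R^(2/3)·S^(1/2) = (1/0.015) × 11.44 × 0.9594^(2/3) × 0.0035^(1/2) = 43.88 m³/s

43.9 m³/s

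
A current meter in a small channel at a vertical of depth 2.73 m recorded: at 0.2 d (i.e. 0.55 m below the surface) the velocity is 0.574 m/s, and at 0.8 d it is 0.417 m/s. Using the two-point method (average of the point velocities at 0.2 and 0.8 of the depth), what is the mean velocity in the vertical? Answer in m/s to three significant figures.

0.496 m/s

v̄ = (0.574 + 0.417) / 2 = 0.4955 m/s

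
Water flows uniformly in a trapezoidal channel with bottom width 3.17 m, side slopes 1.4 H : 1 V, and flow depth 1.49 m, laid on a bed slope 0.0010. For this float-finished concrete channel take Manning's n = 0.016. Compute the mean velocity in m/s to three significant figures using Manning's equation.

1.90 m/s

A = (b + z·y)·y = (3.17 + 1.4×1.49)×1.49 = 7.831 m²
P = b + 2y√(1+z²) = 3.17 + 2×1.49×√(1+1.4²) = 8.297 m
R = A/P = 7.831/8.297 = 0.9439 m
Q = (1/n)·A·R^(2/3)·S^(1/2) = (1/0.016) × 7.831 × 0.9439^(2/3) × 0.0010^(1/2) = 14.89 m³/s
V = Q/A = 14.89/7.831 = 1.902 m/s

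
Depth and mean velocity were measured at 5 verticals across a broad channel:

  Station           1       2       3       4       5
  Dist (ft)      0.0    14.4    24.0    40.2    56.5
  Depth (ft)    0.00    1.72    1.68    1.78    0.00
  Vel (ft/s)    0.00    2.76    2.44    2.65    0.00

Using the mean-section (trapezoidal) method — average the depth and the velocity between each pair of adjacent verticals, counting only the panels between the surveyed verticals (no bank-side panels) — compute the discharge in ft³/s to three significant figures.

Panel 1-2: Δb = 14.4 ft, d̄ = (0.00+1.72)/2 = 0.86, v̄ = (0.00+2.76)/2 = 1.38 → q = 14.4×0.86×1.38 = 17.09 ft³/s
Panel 2-3: Δb = 9.6 ft, d̄ = (1.72+1.68)/2 = 1.7, v̄ = (2.76+2.44)/2 = 2.6 → q = 9.6×1.7×2.6 = 42.43 ft³/s
Panel 3-4: Δb = 16.2 ft, d̄ = (1.68+1.78)/2 = 1.73, v̄ = (2.44+2.65)/2 = 2.545 → q = 16.2×1.73×2.545 = 71.33 ft³/s
Panel 4-5: Δb = 16.3 ft, d̄ = (1.78+0.00)/2 = 0.89, v̄ = (2.65+0.00)/2 = 1.325 → q = 16.3×0.89×1.325 = 19.22 ft³/s
Q = Σ q = 150.1 ft³/s

150 ft³/s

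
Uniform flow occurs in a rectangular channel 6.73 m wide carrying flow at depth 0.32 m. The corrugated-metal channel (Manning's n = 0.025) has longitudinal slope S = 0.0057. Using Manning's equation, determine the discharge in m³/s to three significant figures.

2.86 m³/s

A = b·y = 6.73 × 0.32 = 2.154 m²
P = b + 2y = 6.73 + 2×0.32 = 7.370 m
R = A/P = 2.154/7.370 = 0.2922 m
Q = (1/n)·A·R^(2/3)·S^(1/2) = (1/0.025) × 2.154 × 0.2922^(2/3) × 0.0057^(1/2) = 2.864 m³/s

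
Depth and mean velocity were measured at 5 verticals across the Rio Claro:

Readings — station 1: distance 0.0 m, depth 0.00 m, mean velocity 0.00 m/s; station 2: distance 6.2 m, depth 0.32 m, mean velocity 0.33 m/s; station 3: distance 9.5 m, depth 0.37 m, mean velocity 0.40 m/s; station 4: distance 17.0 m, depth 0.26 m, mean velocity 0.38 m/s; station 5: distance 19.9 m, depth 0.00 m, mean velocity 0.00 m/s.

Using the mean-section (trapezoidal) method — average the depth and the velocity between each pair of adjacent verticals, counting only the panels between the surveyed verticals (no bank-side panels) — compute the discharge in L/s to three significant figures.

1570 L/s

Panel 1-2: Δb = 6.2 m, d̄ = (0.00+0.32)/2 = 0.16, v̄ = (0.00+0.33)/2 = 0.165 → q = 6.2×0.16×0.165 = 0.1637 m³/s
Panel 2-3: Δb = 3.3 m, d̄ = (0.32+0.37)/2 = 0.345, v̄ = (0.33+0.40)/2 = 0.365 → q = 3.3×0.345×0.365 = 0.4156 m³/s
Panel 3-4: Δb = 7.5 m, d̄ = (0.37+0.26)/2 = 0.315, v̄ = (0.40+0.38)/2 = 0.39 → q = 7.5×0.315×0.39 = 0.9214 m³/s
Panel 4-5: Δb = 2.9 m, d̄ = (0.26+0.00)/2 = 0.13, v̄ = (0.38+0.00)/2 = 0.19 → q = 2.9×0.13×0.19 = 0.07163 m³/s
Q = Σ q = 1.572 m³/s
= 1.572 × 1000 = 1572 L/s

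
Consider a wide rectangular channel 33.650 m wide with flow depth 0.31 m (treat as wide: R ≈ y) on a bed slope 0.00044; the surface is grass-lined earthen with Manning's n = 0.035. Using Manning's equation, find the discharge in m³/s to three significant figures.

2.86 m³/s

A = b·y = 33.650 × 0.31 = 10.43 m²
Wide channel: R ≈ y = 0.31 m
Q = (1/n)·A·R^(2/3)·S^(1/2) = (1/0.035) × 10.43 × 0.3100^(2/3) × 0.00044^(1/2) = 2.864 m³/s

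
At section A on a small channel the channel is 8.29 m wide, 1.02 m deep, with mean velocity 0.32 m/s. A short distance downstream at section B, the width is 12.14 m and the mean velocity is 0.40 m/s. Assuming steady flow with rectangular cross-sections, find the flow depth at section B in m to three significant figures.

0.557 m

Q = A₁V₁ = (8.29×1.02) × 0.32 = 2.706 m³/s
d₂ = Q/(b₂ V₂) = 2.706/(12.14×0.40) = 0.5572 m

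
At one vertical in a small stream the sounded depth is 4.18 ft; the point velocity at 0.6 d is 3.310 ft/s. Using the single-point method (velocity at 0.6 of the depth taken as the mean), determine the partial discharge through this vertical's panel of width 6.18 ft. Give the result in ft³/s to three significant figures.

v̄ = v₀.₆ = 3.310 ft/s
q = v̄ × d × w = 3.310 × 4.18 × 6.18 = 85.51 ft³/s

85.5 ft³/s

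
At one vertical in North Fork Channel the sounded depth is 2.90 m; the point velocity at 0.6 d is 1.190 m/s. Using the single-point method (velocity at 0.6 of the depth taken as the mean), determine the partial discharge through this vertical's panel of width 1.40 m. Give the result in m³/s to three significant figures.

4.83 m³/s

v̄ = v₀.₆ = 1.190 m/s
q = v̄ × d × w = 1.190 × 2.90 × 1.40 = 4.831 m³/s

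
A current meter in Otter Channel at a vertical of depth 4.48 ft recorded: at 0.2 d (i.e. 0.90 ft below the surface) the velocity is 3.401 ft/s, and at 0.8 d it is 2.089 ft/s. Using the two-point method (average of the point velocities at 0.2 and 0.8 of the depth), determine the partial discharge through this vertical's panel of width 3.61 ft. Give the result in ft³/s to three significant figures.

v̄ = (3.401 + 2.089) / 2 = 2.745 ft/s
q = v̄ × d × w = 2.745 × 4.48 × 3.61 = 44.39 ft³/s

44.4 ft³/s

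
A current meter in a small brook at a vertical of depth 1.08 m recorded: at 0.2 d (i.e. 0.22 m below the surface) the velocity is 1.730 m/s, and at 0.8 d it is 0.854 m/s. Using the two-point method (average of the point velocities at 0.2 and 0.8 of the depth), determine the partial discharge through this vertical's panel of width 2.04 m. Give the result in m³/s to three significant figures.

2.85 m³/s

v̄ = (1.730 + 0.854) / 2 = 1.292 m/s
q = v̄ × d × w = 1.292 × 1.08 × 2.04 = 2.847 m³/s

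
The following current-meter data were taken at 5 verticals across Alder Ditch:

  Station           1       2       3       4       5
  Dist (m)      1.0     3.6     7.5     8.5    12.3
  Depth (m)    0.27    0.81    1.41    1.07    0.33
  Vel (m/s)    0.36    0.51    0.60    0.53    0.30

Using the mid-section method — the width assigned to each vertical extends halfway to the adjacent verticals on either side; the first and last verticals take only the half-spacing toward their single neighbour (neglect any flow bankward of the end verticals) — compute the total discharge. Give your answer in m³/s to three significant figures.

5.09 m³/s

w_1 = (3.6 − 1.0)/2 = 1.3 m; q_1 = 0.36 × 0.27 × 1.3 = 0.1264 m³/s
w_2 = (7.5 − 1.0)/2 = 3.25 m; q_2 = 0.51 × 0.81 × 3.25 = 1.343 m³/s
w_3 = (8.5 − 3.6)/2 = 2.45 m; q_3 = 0.60 × 1.41 × 2.45 = 2.073 m³/s
w_4 = (12.3 − 7.5)/2 = 2.4 m; q_4 = 0.53 × 1.07 × 2.4 = 1.361 m³/s
w_5 = (12.3 − 8.5)/2 = 1.9 m; q_5 = 0.30 × 0.33 × 1.9 = 0.1881 m³/s
Q = Σ qᵢ = 5.091 m³/s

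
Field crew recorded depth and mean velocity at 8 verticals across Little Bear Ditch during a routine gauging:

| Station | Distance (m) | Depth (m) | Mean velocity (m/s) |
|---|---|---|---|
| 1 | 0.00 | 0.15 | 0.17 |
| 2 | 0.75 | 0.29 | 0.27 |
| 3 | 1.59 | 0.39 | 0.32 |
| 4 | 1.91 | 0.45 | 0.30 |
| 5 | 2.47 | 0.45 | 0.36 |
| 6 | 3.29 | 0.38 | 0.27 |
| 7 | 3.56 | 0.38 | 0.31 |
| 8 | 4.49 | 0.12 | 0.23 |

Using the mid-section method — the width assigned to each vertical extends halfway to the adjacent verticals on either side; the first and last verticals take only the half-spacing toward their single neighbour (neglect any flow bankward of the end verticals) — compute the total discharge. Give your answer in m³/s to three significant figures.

0.455 m³/s

w_1 = (0.75 − 0.00)/2 = 0.375 m; q_1 = 0.17 × 0.15 × 0.375 = 0.009563 m³/s
w_2 = (1.59 − 0.00)/2 = 0.795 m; q_2 = 0.27 × 0.29 × 0.795 = 0.06225 m³/s
w_3 = (1.91 − 0.75)/2 = 0.58 m; q_3 = 0.32 × 0.39 × 0.58 = 0.07238 m³/s
w_4 = (2.47 − 1.59)/2 = 0.44 m; q_4 = 0.30 × 0.45 × 0.44 = 0.05940 m³/s
w_5 = (3.29 − 1.91)/2 = 0.69 m; q_5 = 0.36 × 0.45 × 0.69 = 0.1118 m³/s
w_6 = (3.56 − 2.47)/2 = 0.545 m; q_6 = 0.27 × 0.38 × 0.545 = 0.05592 m³/s
w_7 = (4.49 − 3.29)/2 = 0.6 m; q_7 = 0.31 × 0.38 × 0.6 = 0.07068 m³/s
w_8 = (4.49 − 3.56)/2 = 0.465 m; q_8 = 0.23 × 0.12 × 0.465 = 0.01283 m³/s
Q = Σ qᵢ = 0.4548 m³/s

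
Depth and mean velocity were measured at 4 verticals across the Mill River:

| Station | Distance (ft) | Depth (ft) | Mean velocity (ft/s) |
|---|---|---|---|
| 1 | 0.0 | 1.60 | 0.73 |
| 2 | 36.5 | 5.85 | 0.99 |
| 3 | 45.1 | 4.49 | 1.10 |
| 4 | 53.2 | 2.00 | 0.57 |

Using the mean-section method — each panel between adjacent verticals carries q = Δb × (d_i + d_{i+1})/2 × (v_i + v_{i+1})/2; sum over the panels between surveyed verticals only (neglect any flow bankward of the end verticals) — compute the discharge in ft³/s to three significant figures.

185 ft³/s

Panel 1-2: Δb = 36.5 ft, d̄ = (1.60+5.85)/2 = 3.725, v̄ = (0.73+0.99)/2 = 0.86 → q = 36.5×3.725×0.86 = 116.9 ft³/s
Panel 2-3: Δb = 8.6 ft, d̄ = (5.85+4.49)/2 = 5.17, v̄ = (0.99+1.10)/2 = 1.045 → q = 8.6×5.17×1.045 = 46.46 ft³/s
Panel 3-4: Δb = 8.1 ft, d̄ = (4.49+2.00)/2 = 3.245, v̄ = (1.10+0.57)/2 = 0.835 → q = 8.1×3.245×0.835 = 21.95 ft³/s
Q = Σ q = 185.3 ft³/s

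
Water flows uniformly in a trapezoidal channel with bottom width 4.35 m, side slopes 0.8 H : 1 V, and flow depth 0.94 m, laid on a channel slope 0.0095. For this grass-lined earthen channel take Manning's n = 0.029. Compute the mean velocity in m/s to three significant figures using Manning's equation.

A = (b + z·y)·y = (4.35 + 0.8×0.94)×0.94 = 4.796 m²
P = b + 2y√(1+z²) = 4.35 + 2×0.94×√(1+0.8²) = 6.758 m
R = A/P = 4.796/6.758 = 0.7097 m
Q = (1/n)·A·R^(2/3)·S^(1/2) = (1/0.029) × 4.796 × 0.7097^(2/3) × 0.0095^(1/2) = 12.82 m³/s
V = Q/A = 12.82/4.796 = 2.674 m/s

2.67 m/s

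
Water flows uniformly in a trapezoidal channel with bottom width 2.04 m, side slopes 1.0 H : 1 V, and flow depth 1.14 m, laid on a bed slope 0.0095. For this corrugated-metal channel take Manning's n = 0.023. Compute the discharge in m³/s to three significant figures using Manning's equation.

A = (b + z·y)·y = (2.04 + 1.0×1.14)×1.14 = 3.625 m²
P = b + 2y√(1+z²) = 2.04 + 2×1.14×√(1+1.0²) = 5.264 m
R = A/P = 3.625/5.264 = 0.6886 m
Q = (1/n)·A·R^(2/3)·S^(1/2) = (1/0.023) × 3.625 × 0.6886^(2/3) × 0.0095^(1/2) = 11.98 m³/s

12.0 m³/s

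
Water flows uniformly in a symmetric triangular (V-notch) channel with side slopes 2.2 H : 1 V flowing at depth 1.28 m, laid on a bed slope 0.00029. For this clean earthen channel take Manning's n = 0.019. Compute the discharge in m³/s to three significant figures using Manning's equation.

2.25 m³/s

A = z·y² = 2.2×1.28² = 3.604 m²
P = 2y√(1+z²) = 2×1.28×√(1+2.2²) = 6.187 m
R = A/P = 3.604/6.187 = 0.5826 m
Q = (1/n)·A·R^(2/3)·S^(1/2) = (1/0.019) × 3.604 × 0.5826^(2/3) × 0.00029^(1/2) = 2.254 m³/s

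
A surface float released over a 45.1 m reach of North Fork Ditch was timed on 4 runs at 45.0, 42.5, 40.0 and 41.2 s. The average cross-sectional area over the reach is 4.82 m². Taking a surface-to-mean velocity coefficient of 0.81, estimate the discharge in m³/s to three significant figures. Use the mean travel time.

t̄ = (45.0 + 42.5 + 40.0 + 41.2) / 4 = 42.175 s
v_surface = L / t̄ = 45.1 / 42.175 = 1.069 m/s
v_mean = 0.81 × 1.069 = 0.8662 m/s
Q = A × v_mean = 4.82 × 0.8662 = 4.175 m³/s

4.17 m³/s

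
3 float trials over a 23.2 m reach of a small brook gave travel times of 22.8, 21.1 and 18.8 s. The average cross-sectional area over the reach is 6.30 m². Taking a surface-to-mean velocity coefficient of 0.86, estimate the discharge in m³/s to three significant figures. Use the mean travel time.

t̄ = (22.8 + 21.1 + 18.8) / 3 = 20.9 s
v_surface = L / t̄ = 23.2 / 20.9 = 1.110 m/s
v_mean = 0.86 × 1.110 = 0.9546 m/s
Q = A × v_mean = 6.30 × 0.9546 = 6.014 m³/s

6.01 m³/s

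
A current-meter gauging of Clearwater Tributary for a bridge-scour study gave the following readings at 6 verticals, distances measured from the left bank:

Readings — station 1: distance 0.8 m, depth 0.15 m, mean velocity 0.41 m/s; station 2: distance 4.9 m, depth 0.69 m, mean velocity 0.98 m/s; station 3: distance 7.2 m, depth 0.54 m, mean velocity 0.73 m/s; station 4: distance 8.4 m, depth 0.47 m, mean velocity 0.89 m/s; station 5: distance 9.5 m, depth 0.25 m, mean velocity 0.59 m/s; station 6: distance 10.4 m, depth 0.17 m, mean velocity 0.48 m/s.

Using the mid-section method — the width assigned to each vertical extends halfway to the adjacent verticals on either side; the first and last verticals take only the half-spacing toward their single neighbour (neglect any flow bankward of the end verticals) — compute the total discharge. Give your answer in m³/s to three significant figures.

3.65 m³/s

w_1 = (4.9 − 0.8)/2 = 2.05 m; q_1 = 0.41 × 0.15 × 2.05 = 0.1261 m³/s
w_2 = (7.2 − 0.8)/2 = 3.2 m; q_2 = 0.98 × 0.69 × 3.2 = 2.164 m³/s
w_3 = (8.4 − 4.9)/2 = 1.75 m; q_3 = 0.73 × 0.54 × 1.75 = 0.6899 m³/s
w_4 = (9.5 − 7.2)/2 = 1.15 m; q_4 = 0.89 × 0.47 × 1.15 = 0.4810 m³/s
w_5 = (10.4 − 8.4)/2 = 1 m; q_5 = 0.59 × 0.25 × 1 = 0.1475 m³/s
w_6 = (10.4 − 9.5)/2 = 0.45 m; q_6 = 0.48 × 0.17 × 0.45 = 0.03672 m³/s
Q = Σ qᵢ = 3.645 m³/s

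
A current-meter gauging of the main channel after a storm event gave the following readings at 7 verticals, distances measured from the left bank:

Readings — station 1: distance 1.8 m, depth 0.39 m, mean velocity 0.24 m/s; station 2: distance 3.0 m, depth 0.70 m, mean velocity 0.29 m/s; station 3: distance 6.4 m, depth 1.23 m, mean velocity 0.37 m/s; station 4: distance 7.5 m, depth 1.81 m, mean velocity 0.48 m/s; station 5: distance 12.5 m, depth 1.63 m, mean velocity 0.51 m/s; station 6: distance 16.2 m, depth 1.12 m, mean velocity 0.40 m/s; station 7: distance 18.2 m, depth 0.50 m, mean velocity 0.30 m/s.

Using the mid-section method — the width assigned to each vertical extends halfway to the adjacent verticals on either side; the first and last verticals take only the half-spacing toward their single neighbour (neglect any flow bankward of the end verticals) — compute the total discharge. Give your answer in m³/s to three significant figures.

9.24 m³/s

w_1 = (3.0 − 1.8)/2 = 0.6 m; q_1 = 0.24 × 0.39 × 0.6 = 0.05616 m³/s
w_2 = (6.4 − 1.8)/2 = 2.3 m; q_2 = 0.29 × 0.70 × 2.3 = 0.4669 m³/s
w_3 = (7.5 − 3.0)/2 = 2.25 m; q_3 = 0.37 × 1.23 × 2.25 = 1.024 m³/s
w_4 = (12.5 − 6.4)/2 = 3.05 m; q_4 = 0.48 × 1.81 × 3.05 = 2.650 m³/s
w_5 = (16.2 − 7.5)/2 = 4.35 m; q_5 = 0.51 × 1.63 × 4.35 = 3.616 m³/s
w_6 = (18.2 − 12.5)/2 = 2.85 m; q_6 = 0.40 × 1.12 × 2.85 = 1.277 m³/s
w_7 = (18.2 − 16.2)/2 = 1 m; q_7 = 0.30 × 0.50 × 1 = 0.1500 m³/s
Q = Σ qᵢ = 9.240 m³/s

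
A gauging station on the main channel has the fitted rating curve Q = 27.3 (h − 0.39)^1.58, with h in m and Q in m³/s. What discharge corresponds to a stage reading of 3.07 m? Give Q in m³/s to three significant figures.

Q = 27.3 × (3.07 − 0.39)^1.58 = 27.3 × 2.68^1.58 = 129.6 m³/s

130 m³/s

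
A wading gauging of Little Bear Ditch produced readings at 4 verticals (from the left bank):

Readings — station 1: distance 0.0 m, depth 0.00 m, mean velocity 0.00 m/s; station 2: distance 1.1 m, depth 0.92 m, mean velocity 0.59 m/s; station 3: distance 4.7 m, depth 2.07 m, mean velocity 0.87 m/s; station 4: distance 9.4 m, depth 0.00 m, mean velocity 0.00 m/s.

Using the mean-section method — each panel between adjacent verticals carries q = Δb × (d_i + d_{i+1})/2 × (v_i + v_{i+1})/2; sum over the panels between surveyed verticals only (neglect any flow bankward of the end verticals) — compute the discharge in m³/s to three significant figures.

Panel 1-2: Δb = 1.1 m, d̄ = (0.00+0.92)/2 = 0.46, v̄ = (0.00+0.59)/2 = 0.295 → q = 1.1×0.46×0.295 = 0.1493 m³/s
Panel 2-3: Δb = 3.6 m, d̄ = (0.92+2.07)/2 = 1.495, v̄ = (0.59+0.87)/2 = 0.73 → q = 3.6×1.495×0.73 = 3.929 m³/s
Panel 3-4: Δb = 4.7 m, d̄ = (2.07+0.00)/2 = 1.035, v̄ = (0.87+0.00)/2 = 0.435 → q = 4.7×1.035×0.435 = 2.116 m³/s
Q = Σ q = 6.194 m³/s

6.19 m³/s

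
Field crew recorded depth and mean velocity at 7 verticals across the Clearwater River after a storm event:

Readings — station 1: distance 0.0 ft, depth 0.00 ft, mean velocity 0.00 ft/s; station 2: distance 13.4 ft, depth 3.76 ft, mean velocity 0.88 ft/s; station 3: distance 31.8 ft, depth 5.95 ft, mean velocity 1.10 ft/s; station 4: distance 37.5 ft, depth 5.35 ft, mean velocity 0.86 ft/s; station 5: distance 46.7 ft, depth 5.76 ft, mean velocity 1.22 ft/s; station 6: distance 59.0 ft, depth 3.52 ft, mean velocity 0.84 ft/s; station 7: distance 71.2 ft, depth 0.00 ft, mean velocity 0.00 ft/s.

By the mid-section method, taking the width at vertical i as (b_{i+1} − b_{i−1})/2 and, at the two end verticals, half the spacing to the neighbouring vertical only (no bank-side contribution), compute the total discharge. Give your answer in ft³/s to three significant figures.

w_2 = (31.8 − 0.0)/2 = 15.9 ft; q_2 = 0.88 × 3.76 × 15.9 = 52.61 ft³/s
w_3 = (37.5 − 13.4)/2 = 12.05 ft; q_3 = 1.10 × 5.95 × 12.05 = 78.87 ft³/s
w_4 = (46.7 − 31.8)/2 = 7.45 ft; q_4 = 0.86 × 5.35 × 7.45 = 34.28 ft³/s
w_5 = (59.0 − 37.5)/2 = 10.75 ft; q_5 = 1.22 × 5.76 × 10.75 = 75.54 ft³/s
w_6 = (71.2 − 46.7)/2 = 12.25 ft; q_6 = 0.84 × 3.52 × 12.25 = 36.22 ft³/s
Stations 1, 7 contribute zero (depth or velocity is 0).
Q = Σ qᵢ = 277.5 ft³/s

278 ft³/s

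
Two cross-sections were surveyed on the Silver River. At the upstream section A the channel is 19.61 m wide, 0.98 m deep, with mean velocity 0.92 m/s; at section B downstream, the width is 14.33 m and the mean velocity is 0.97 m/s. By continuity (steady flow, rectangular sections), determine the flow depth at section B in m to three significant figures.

Q = A₁V₁ = (19.61×0.98) × 0.92 = 17.68 m³/s
d₂ = Q/(b₂ V₂) = 17.68/(14.33×0.97) = 1.272 m

1.27 m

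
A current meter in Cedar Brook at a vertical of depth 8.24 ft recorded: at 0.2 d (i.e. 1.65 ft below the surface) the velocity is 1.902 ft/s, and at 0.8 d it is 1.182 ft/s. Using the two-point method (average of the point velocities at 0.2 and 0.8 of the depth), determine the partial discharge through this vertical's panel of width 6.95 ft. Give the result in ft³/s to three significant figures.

v̄ = (1.902 + 1.182) / 2 = 1.542 ft/s
q = v̄ × d × w = 1.542 × 8.24 × 6.95 = 88.31 ft³/s

88.3 ft³/s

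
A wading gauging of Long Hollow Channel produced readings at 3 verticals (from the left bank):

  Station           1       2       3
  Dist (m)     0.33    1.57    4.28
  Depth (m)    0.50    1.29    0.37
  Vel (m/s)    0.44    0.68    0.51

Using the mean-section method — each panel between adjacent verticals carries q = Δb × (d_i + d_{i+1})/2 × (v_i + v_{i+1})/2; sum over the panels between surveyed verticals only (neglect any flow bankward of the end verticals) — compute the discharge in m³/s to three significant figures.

Panel 1-2: Δb = 1.24 m, d̄ = (0.50+1.29)/2 = 0.895, v̄ = (0.44+0.68)/2 = 0.56 → q = 1.24×0.895×0.56 = 0.6215 m³/s
Panel 2-3: Δb = 2.71 m, d̄ = (1.29+0.37)/2 = 0.83, v̄ = (0.68+0.51)/2 = 0.595 → q = 2.71×0.83×0.595 = 1.338 m³/s
Q = Σ q = 1.960 m³/s

1.96 m³/s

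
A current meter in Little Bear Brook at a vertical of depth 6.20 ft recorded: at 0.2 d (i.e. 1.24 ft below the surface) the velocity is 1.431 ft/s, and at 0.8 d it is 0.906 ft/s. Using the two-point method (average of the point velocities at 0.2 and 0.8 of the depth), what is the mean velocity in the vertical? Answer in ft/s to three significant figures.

v̄ = (1.431 + 0.906) / 2 = 1.169 ft/s

1.17 ft/s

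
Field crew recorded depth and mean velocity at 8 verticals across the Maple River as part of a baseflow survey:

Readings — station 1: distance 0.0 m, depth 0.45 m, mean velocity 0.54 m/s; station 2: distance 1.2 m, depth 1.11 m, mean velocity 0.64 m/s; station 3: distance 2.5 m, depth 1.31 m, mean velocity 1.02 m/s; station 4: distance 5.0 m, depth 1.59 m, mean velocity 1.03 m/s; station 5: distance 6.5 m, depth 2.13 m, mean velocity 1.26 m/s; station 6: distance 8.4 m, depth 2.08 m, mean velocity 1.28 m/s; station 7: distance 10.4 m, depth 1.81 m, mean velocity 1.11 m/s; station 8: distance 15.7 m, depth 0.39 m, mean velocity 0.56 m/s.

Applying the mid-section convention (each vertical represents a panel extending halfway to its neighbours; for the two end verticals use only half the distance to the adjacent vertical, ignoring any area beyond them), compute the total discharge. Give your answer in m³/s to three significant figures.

w_1 = (1.2 − 0.0)/2 = 0.6 m; q_1 = 0.54 × 0.45 × 0.6 = 0.1458 m³/s
w_2 = (2.5 − 0.0)/2 = 1.25 m; q_2 = 0.64 × 1.11 × 1.25 = 0.8880 m³/s
w_3 = (5.0 − 1.2)/2 = 1.9 m; q_3 = 1.02 × 1.31 × 1.9 = 2.539 m³/s
w_4 = (6.5 − 2.5)/2 = 2 m; q_4 = 1.03 × 1.59 × 2 = 3.275 m³/s
w_5 = (8.4 − 5.0)/2 = 1.7 m; q_5 = 1.26 × 2.13 × 1.7 = 4.562 m³/s
w_6 = (10.4 − 6.5)/2 = 1.95 m; q_6 = 1.28 × 2.08 × 1.95 = 5.192 m³/s
w_7 = (15.7 − 8.4)/2 = 3.65 m; q_7 = 1.11 × 1.81 × 3.65 = 7.333 m³/s
w_8 = (15.7 − 10.4)/2 = 2.65 m; q_8 = 0.56 × 0.39 × 2.65 = 0.5788 m³/s
Q = Σ qᵢ = 24.51 m³/s

24.5 m³/s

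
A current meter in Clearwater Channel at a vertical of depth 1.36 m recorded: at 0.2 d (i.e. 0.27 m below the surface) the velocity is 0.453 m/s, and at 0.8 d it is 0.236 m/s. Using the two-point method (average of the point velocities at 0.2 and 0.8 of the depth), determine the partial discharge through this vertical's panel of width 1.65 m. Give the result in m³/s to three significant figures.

0.773 m³/s

v̄ = (0.453 + 0.236) / 2 = 0.3445 m/s
q = v̄ × d × w = 0.3445 × 1.36 × 1.65 = 0.7731 m³/s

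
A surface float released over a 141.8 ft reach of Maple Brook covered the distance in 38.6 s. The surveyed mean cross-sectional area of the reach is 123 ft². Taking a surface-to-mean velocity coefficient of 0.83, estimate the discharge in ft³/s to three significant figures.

375 ft³/s

v_surface = L / t̄ = 141.8 / 38.6 = 3.674 ft/s
v_mean = 0.83 × 3.674 = 3.049 ft/s
Q = A × v_mean = 123 × 3.049 = 375.0 ft³/s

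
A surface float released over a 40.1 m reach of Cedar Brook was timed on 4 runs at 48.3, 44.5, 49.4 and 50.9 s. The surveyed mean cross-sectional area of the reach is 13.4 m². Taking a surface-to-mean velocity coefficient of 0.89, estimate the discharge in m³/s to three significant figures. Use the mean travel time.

9.91 m³/s

t̄ = (48.3 + 44.5 + 49.4 + 50.9) / 4 = 48.275 s
v_surface = L / t̄ = 40.1 / 48.275 = 0.8307 m/s
v_mean = 0.89 × 0.8307 = 0.7393 m/s
Q = A × v_mean = 13.4 × 0.7393 = 9.906 m³/s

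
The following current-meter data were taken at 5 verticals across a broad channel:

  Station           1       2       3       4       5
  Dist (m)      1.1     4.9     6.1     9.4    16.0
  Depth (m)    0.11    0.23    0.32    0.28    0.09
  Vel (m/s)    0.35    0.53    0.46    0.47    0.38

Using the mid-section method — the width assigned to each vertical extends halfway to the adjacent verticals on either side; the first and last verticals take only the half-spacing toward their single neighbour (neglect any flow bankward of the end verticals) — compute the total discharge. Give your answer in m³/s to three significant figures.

1.47 m³/s

w_1 = (4.9 − 1.1)/2 = 1.9 m; q_1 = 0.35 × 0.11 × 1.9 = 0.07315 m³/s
w_2 = (6.1 − 1.1)/2 = 2.5 m; q_2 = 0.53 × 0.23 × 2.5 = 0.3048 m³/s
w_3 = (9.4 − 4.9)/2 = 2.25 m; q_3 = 0.46 × 0.32 × 2.25 = 0.3312 m³/s
w_4 = (16.0 − 6.1)/2 = 4.95 m; q_4 = 0.47 × 0.28 × 4.95 = 0.6514 m³/s
w_5 = (16.0 − 9.4)/2 = 3.3 m; q_5 = 0.38 × 0.09 × 3.3 = 0.1129 m³/s
Q = Σ qᵢ = 1.473 m³/s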